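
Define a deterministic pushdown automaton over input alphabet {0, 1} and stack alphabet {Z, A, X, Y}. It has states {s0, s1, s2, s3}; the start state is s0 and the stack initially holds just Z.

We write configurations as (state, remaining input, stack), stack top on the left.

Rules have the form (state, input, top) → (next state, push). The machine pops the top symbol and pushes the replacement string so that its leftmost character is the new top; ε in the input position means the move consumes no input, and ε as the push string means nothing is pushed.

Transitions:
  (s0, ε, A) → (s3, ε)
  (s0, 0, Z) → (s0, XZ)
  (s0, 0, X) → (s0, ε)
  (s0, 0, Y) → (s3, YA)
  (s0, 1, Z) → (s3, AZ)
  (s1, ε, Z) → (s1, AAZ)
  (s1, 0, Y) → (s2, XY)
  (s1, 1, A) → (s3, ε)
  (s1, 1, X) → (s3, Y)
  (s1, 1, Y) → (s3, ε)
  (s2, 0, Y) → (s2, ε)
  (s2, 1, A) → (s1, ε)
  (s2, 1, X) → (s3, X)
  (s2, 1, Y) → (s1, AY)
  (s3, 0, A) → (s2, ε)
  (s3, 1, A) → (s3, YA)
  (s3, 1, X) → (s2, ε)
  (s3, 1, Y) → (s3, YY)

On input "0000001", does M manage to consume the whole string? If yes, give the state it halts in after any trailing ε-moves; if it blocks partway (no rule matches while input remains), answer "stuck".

s3

(s0, 0000001, Z)
  read 0, top Z: go to s0, push XZ → (s0, 000001, XZ)
  read 0, top X: go to s0, push ε → (s0, 00001, Z)
  read 0, top Z: go to s0, push XZ → (s0, 0001, XZ)
  read 0, top X: go to s0, push ε → (s0, 001, Z)
  read 0, top Z: go to s0, push XZ → (s0, 01, XZ)
  read 0, top X: go to s0, push ε → (s0, 1, Z)
  read 1, top Z: go to s3, push AZ → (s3, ε, AZ)
All input consumed; M is in state s3.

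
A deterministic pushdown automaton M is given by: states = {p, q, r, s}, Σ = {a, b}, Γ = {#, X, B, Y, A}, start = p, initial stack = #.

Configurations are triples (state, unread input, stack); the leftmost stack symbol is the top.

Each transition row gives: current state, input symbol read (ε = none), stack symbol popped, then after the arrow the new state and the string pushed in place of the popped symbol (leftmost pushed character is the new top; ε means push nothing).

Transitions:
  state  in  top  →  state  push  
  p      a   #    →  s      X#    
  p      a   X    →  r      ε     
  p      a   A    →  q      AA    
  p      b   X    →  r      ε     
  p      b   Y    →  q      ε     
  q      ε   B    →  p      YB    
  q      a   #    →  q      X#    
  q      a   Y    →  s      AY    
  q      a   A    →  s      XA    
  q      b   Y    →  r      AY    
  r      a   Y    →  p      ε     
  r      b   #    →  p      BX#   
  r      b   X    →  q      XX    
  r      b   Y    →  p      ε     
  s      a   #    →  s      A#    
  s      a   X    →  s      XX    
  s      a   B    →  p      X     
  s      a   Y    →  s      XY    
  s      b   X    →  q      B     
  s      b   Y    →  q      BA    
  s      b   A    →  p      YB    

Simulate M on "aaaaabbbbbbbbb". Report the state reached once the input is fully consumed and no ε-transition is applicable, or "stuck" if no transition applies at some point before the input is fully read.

p

(p, aaaaabbbbbbbbb, #)
  read a, top #: go to s, push X# → (s, aaaabbbbbbbbb, X#)
  read a, top X: go to s, push XX → (s, aaabbbbbbbbb, XX#)
  read a, top X: go to s, push XX → (s, aabbbbbbbbb, XXX#)
  read a, top X: go to s, push XX → (s, abbbbbbbbb, XXXX#)
  read a, top X: go to s, push XX → (s, bbbbbbbbb, XXXXX#)
  read b, top X: go to q, push B → (q, bbbbbbbb, BXXXX#)
  ε-move, top B: go to p, push YB → (p, bbbbbbbb, YBXXXX#)
  read b, top Y: go to q, push ε → (q, bbbbbbb, BXXXX#)
  ε-move, top B: go to p, push YB → (p, bbbbbbb, YBXXXX#)
  read b, top Y: go to q, push ε → (q, bbbbbb, BXXXX#)
  ε-move, top B: go to p, push YB → (p, bbbbbb, YBXXXX#)
  read b, top Y: go to q, push ε → (q, bbbbb, BXXXX#)
  ε-move, top B: go to p, push YB → (p, bbbbb, YBXXXX#)
  read b, top Y: go to q, push ε → (q, bbbb, BXXXX#)
  ε-move, top B: go to p, push YB → (p, bbbb, YBXXXX#)
  read b, top Y: go to q, push ε → (q, bbb, BXXXX#)
  ε-move, top B: go to p, push YB → (p, bbb, YBXXXX#)
  read b, top Y: go to q, push ε → (q, bb, BXXXX#)
  ε-move, top B: go to p, push YB → (p, bb, YBXXXX#)
  read b, top Y: go to q, push ε → (q, b, BXXXX#)
  ε-move, top B: go to p, push YB → (p, b, YBXXXX#)
  read b, top Y: go to q, push ε → (q, ε, BXXXX#)
  ε-move, top B: go to p, push YB → (p, ε, YBXXXX#)
All input consumed; M is in state p.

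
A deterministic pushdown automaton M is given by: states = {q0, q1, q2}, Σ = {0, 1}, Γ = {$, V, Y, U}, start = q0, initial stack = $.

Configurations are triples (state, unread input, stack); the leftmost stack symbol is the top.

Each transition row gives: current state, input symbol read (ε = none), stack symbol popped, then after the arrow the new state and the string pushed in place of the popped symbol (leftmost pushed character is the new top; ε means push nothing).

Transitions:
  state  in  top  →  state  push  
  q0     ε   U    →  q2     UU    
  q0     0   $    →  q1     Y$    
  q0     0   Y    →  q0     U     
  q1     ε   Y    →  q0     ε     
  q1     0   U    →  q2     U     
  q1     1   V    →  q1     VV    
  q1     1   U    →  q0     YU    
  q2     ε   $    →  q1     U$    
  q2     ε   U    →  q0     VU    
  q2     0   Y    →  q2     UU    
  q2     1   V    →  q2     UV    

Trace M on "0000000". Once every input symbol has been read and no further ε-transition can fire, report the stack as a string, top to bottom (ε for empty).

$

(q0, 0000000, $) ⊢ (q1, 000000, Y$) ⊢ (q0, 000000, $) ⊢ (q1, 00000, Y$) ⊢ (q0, 00000, $) ⊢ (q1, 0000, Y$) ⊢ (q0, 0000, $) ⊢ (q1, 000, Y$) ⊢ (q0, 000, $) ⊢ (q1, 00, Y$) ⊢ (q0, 00, $) ⊢ (q1, 0, Y$) ⊢ (q0, 0, $) ⊢ (q1, ε, Y$) ⊢ (q0, ε, $)
All input consumed in state q0 with stack $.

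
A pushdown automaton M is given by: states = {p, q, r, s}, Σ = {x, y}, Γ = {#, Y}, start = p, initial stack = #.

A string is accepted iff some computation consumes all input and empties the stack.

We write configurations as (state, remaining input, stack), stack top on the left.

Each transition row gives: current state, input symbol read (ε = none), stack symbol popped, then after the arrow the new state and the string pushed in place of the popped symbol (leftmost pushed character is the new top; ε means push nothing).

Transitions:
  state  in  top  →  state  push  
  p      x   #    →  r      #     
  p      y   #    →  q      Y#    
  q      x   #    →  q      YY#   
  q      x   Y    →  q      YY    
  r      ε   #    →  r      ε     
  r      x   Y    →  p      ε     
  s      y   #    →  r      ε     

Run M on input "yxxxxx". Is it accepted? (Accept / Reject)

Reject

No computation consumes all input and empties the stack.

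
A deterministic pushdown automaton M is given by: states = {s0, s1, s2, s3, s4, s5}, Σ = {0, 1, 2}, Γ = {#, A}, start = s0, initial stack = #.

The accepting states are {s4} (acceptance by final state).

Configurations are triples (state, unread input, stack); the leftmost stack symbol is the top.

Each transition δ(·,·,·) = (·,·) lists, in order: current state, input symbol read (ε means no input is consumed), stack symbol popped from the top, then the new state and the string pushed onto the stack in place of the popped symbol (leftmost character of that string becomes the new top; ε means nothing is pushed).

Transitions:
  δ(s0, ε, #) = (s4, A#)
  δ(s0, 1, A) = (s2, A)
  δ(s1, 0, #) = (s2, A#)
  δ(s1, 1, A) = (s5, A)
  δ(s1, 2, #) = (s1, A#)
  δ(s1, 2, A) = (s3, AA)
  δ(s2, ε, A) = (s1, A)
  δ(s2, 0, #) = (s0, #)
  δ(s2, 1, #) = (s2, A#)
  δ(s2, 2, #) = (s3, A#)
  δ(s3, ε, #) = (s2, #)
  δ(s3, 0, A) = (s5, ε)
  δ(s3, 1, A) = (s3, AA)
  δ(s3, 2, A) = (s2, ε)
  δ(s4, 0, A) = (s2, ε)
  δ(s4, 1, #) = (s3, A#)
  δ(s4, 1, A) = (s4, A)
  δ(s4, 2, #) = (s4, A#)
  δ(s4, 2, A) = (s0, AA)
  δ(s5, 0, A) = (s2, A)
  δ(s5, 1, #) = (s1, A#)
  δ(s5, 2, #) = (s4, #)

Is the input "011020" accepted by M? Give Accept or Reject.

(s0, 011020, #) ⊢ (s4, 011020, A#) ⊢ (s2, 11020, #) ⊢ (s2, 1020, A#) ⊢ (s1, 1020, A#) ⊢ (s5, 020, A#) ⊢ (s2, 20, A#) ⊢ (s1, 20, A#) ⊢ (s3, 0, AA#) ⊢ (s5, ε, A#)
All input consumed; state s5 ∉ F and no further ε-move applies.

Reject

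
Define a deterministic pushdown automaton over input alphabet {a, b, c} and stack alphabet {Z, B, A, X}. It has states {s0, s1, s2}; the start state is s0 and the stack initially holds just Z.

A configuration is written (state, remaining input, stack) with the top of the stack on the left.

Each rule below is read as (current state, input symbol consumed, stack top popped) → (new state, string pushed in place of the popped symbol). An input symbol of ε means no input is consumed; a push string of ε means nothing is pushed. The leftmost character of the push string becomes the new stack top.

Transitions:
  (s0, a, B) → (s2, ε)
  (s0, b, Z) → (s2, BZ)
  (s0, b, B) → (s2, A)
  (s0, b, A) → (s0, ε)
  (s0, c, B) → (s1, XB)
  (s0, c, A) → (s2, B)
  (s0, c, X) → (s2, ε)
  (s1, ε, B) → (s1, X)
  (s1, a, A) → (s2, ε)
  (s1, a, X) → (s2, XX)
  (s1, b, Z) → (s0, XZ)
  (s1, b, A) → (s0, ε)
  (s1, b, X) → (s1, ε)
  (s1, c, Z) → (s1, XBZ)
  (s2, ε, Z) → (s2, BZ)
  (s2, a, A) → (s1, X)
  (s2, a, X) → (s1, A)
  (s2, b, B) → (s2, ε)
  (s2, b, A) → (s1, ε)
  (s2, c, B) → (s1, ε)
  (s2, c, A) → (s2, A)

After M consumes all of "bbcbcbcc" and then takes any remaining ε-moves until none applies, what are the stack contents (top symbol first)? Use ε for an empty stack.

XBZ

(s0, bbcbcbcc, Z)
  read b, top Z: go to s2, push BZ → (s2, bcbcbcc, BZ)
  read b, top B: go to s2, push ε → (s2, cbcbcc, Z)
  ε-move, top Z: go to s2, push BZ → (s2, cbcbcc, BZ)
  read c, top B: go to s1, push ε → (s1, bcbcc, Z)
  read b, top Z: go to s0, push XZ → (s0, cbcc, XZ)
  read c, top X: go to s2, push ε → (s2, bcc, Z)
  ε-move, top Z: go to s2, push BZ → (s2, bcc, BZ)
  read b, top B: go to s2, push ε → (s2, cc, Z)
  ε-move, top Z: go to s2, push BZ → (s2, cc, BZ)
  read c, top B: go to s1, push ε → (s1, c, Z)
  read c, top Z: go to s1, push XBZ → (s1, ε, XBZ)
All input consumed in state s1 with stack XBZ.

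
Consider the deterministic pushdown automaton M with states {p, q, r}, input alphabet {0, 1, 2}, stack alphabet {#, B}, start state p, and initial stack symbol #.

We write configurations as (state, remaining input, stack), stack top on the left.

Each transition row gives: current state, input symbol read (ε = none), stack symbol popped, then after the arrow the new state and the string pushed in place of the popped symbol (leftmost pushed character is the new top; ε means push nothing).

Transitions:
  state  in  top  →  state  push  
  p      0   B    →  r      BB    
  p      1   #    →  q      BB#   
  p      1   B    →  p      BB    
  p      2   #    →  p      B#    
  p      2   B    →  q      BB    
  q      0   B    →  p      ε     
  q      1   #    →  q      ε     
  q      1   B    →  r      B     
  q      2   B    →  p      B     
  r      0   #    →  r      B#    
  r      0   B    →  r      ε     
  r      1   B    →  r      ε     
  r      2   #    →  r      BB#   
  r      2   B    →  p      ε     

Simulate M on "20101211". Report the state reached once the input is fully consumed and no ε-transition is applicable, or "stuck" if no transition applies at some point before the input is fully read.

stuck

(p, 20101211, #)
  read 2, top #: go to p, push B# → (p, 0101211, B#)
  read 0, top B: go to r, push BB → (r, 101211, BB#)
  read 1, top B: go to r, push ε → (r, 01211, B#)
  read 0, top B: go to r, push ε → (r, 1211, #)
No transition for (r, 1, top #); M blocks with input 1211 remaining.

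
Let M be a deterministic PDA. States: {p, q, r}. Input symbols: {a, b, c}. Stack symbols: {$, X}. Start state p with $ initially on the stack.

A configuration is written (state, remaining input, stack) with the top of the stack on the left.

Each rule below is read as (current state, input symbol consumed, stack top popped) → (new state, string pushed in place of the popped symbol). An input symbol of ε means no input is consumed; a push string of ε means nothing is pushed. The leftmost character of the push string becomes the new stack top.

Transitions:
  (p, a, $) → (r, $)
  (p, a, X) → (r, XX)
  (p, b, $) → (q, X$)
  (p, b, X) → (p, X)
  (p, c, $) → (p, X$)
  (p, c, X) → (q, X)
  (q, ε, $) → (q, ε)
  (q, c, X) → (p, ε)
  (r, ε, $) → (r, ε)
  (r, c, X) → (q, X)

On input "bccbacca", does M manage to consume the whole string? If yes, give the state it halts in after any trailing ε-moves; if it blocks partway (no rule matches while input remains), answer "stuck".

r

(p, bccbacca, $) ⊢ (q, ccbacca, X$) ⊢ (p, cbacca, $) ⊢ (p, bacca, X$) ⊢ (p, acca, X$) ⊢ (r, cca, XX$) ⊢ (q, ca, XX$) ⊢ (p, a, X$) ⊢ (r, ε, XX$)
All input consumed; M is in state r.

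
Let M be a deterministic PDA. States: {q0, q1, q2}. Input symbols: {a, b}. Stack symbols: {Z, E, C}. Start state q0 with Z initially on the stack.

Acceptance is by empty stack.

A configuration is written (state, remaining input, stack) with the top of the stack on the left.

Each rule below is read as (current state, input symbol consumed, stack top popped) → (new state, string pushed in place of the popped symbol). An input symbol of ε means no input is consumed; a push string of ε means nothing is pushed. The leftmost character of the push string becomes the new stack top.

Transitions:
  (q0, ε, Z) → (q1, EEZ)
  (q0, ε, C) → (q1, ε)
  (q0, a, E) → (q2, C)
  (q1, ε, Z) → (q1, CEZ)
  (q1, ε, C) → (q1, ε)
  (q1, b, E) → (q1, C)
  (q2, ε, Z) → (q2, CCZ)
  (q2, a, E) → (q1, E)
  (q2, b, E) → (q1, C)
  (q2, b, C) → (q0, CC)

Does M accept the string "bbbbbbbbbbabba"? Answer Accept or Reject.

(q0, bbbbbbbbbbabba, Z) ⊢ (q1, bbbbbbbbbbabba, EEZ) ⊢ (q1, bbbbbbbbbabba, CEZ) ⊢ (q1, bbbbbbbbbabba, EZ) ⊢ (q1, bbbbbbbbabba, CZ) ⊢ (q1, bbbbbbbbabba, Z) ⊢ (q1, bbbbbbbbabba, CEZ) ⊢ (q1, bbbbbbbbabba, EZ) ⊢ (q1, bbbbbbbabba, CZ) ⊢ (q1, bbbbbbbabba, Z) ⊢ (q1, bbbbbbbabba, CEZ) ⊢ (q1, bbbbbbbabba, EZ) ⊢ (q1, bbbbbbabba, CZ) ⊢ (q1, bbbbbbabba, Z) ⊢ (q1, bbbbbbabba, CEZ) ⊢ (q1, bbbbbbabba, EZ) ⊢ (q1, bbbbbabba, CZ) ⊢ (q1, bbbbbabba, Z) ⊢ (q1, bbbbbabba, CEZ) ⊢ (q1, bbbbbabba, EZ) ⊢ (q1, bbbbabba, CZ) ⊢ (q1, bbbbabba, Z) ⊢ (q1, bbbbabba, CEZ) ⊢ (q1, bbbbabba, EZ) ⊢ (q1, bbbabba, CZ) ⊢ (q1, bbbabba, Z) ⊢ (q1, bbbabba, CEZ) ⊢ (q1, bbbabba, EZ) ⊢ (q1, bbabba, CZ) ⊢ (q1, bbabba, Z) ⊢ (q1, bbabba, CEZ) ⊢ (q1, bbabba, EZ) ⊢ (q1, babba, CZ) ⊢ (q1, babba, Z) ⊢ (q1, babba, CEZ) ⊢ (q1, babba, EZ) ⊢ (q1, abba, CZ) ⊢ (q1, abba, Z) ⊢ (q1, abba, CEZ) ⊢ (q1, abba, EZ)
No transition applies at (q1, abba, EZ); input not fully consumed.

Reject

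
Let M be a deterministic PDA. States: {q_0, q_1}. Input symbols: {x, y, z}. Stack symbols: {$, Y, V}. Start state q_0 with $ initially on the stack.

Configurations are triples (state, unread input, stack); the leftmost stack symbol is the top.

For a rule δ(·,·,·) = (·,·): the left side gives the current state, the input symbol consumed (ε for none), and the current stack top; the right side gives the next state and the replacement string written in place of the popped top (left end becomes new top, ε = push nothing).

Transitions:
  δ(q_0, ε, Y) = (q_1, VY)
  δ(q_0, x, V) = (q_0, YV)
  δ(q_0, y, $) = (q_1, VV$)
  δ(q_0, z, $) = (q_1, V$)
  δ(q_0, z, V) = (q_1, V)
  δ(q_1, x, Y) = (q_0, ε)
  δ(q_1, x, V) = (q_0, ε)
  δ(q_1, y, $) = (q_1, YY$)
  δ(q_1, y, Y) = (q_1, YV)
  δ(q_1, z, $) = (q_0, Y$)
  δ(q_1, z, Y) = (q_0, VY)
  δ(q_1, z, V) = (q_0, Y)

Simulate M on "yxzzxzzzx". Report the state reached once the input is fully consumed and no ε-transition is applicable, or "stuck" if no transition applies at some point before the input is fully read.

q_1

(q_0, yxzzxzzzx, $) ⊢ (q_1, xzzxzzzx, VV$) ⊢ (q_0, zzxzzzx, V$) ⊢ (q_1, zxzzzx, V$) ⊢ (q_0, xzzzx, Y$) ⊢ (q_1, xzzzx, VY$) ⊢ (q_0, zzzx, Y$) ⊢ (q_1, zzzx, VY$) ⊢ (q_0, zzx, YY$) ⊢ (q_1, zzx, VYY$) ⊢ (q_0, zx, YYY$) ⊢ (q_1, zx, VYYY$) ⊢ (q_0, x, YYYY$) ⊢ (q_1, x, VYYYY$) ⊢ (q_0, ε, YYYY$) ⊢ (q_1, ε, VYYYY$)
All input consumed; M is in state q_1.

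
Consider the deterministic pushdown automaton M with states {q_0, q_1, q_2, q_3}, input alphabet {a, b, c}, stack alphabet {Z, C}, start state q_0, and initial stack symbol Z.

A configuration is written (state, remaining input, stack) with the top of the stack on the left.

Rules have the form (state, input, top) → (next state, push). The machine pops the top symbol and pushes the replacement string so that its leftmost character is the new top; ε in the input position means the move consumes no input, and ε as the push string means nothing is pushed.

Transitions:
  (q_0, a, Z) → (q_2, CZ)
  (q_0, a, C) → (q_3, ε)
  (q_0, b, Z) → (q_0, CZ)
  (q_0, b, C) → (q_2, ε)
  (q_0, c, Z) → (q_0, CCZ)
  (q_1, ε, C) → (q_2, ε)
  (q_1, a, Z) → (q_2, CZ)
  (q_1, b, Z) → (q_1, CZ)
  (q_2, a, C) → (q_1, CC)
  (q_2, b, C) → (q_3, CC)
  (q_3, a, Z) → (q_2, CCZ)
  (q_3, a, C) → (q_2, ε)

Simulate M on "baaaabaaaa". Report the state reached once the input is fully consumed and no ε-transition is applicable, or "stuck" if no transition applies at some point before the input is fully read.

q_2

(q_0, baaaabaaaa, Z) ⊢ (q_0, aaaabaaaa, CZ) ⊢ (q_3, aaabaaaa, Z) ⊢ (q_2, aabaaaa, CCZ) ⊢ (q_1, abaaaa, CCCZ) ⊢ (q_2, abaaaa, CCZ) ⊢ (q_1, baaaa, CCCZ) ⊢ (q_2, baaaa, CCZ) ⊢ (q_3, aaaa, CCCZ) ⊢ (q_2, aaa, CCZ) ⊢ (q_1, aa, CCCZ) ⊢ (q_2, aa, CCZ) ⊢ (q_1, a, CCCZ) ⊢ (q_2, a, CCZ) ⊢ (q_1, ε, CCCZ) ⊢ (q_2, ε, CCZ)
All input consumed; M is in state q_2.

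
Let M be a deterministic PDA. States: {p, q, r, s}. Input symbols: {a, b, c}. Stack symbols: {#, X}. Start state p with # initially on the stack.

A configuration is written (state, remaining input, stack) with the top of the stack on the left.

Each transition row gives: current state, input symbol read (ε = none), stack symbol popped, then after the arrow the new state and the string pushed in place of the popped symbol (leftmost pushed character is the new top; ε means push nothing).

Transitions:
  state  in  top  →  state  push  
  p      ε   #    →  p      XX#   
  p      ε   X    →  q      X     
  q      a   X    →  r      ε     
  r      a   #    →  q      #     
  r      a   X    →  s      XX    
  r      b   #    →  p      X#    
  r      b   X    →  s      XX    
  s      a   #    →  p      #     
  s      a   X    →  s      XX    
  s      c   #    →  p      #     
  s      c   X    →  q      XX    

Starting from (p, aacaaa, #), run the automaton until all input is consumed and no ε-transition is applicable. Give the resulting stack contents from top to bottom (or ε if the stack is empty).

XXXX#

(p, aacaaa, #)
  ε-move, top #: go to p, push XX# → (p, aacaaa, XX#)
  ε-move, top X: go to q, push X → (q, aacaaa, XX#)
  read a, top X: go to r, push ε → (r, acaaa, X#)
  read a, top X: go to s, push XX → (s, caaa, XX#)
  read c, top X: go to q, push XX → (q, aaa, XXX#)
  read a, top X: go to r, push ε → (r, aa, XX#)
  read a, top X: go to s, push XX → (s, a, XXX#)
  read a, top X: go to s, push XX → (s, ε, XXXX#)
All input consumed in state s with stack XXXX#.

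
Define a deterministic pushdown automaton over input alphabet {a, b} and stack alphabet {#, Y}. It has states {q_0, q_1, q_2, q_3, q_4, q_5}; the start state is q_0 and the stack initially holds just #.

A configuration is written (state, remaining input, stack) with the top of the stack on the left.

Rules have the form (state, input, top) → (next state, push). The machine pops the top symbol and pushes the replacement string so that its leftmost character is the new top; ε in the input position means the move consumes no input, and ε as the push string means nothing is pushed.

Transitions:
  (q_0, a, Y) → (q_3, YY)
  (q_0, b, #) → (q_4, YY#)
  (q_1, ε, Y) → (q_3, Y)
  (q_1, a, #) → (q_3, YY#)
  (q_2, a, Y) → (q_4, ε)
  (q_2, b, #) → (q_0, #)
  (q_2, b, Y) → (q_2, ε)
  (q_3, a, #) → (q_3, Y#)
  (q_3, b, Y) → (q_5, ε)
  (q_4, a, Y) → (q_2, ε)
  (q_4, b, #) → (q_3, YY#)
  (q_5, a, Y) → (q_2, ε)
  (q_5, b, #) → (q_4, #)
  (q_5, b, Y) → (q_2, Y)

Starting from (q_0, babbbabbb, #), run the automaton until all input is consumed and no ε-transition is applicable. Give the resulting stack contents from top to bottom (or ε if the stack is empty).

YY#

(q_0, babbbabbb, #) ⊢ (q_4, abbbabbb, YY#) ⊢ (q_2, bbbabbb, Y#) ⊢ (q_2, bbabbb, #) ⊢ (q_0, babbb, #) ⊢ (q_4, abbb, YY#) ⊢ (q_2, bbb, Y#) ⊢ (q_2, bb, #) ⊢ (q_0, b, #) ⊢ (q_4, ε, YY#)
All input consumed in state q_4 with stack YY#.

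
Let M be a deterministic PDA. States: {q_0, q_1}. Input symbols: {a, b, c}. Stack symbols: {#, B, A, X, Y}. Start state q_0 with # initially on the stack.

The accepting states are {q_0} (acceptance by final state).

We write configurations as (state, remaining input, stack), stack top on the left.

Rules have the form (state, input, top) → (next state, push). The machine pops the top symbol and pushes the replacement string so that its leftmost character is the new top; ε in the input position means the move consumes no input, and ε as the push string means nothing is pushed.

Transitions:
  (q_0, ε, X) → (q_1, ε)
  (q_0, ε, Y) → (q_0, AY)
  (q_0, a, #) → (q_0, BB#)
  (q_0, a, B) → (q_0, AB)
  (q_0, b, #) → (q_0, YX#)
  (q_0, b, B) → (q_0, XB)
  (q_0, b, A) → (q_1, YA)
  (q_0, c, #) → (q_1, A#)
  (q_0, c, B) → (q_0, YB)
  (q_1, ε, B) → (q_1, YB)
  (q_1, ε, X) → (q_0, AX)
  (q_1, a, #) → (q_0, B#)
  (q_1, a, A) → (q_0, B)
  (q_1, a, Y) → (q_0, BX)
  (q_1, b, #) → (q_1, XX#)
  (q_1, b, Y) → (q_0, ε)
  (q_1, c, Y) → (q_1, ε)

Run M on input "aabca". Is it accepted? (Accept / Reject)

(q_0, aabca, #) ⊢ (q_0, abca, BB#) ⊢ (q_0, bca, ABB#) ⊢ (q_1, ca, YABB#) ⊢ (q_1, a, ABB#) ⊢ (q_0, ε, BBB#)
All input consumed; state q_0 ∈ F.

Accept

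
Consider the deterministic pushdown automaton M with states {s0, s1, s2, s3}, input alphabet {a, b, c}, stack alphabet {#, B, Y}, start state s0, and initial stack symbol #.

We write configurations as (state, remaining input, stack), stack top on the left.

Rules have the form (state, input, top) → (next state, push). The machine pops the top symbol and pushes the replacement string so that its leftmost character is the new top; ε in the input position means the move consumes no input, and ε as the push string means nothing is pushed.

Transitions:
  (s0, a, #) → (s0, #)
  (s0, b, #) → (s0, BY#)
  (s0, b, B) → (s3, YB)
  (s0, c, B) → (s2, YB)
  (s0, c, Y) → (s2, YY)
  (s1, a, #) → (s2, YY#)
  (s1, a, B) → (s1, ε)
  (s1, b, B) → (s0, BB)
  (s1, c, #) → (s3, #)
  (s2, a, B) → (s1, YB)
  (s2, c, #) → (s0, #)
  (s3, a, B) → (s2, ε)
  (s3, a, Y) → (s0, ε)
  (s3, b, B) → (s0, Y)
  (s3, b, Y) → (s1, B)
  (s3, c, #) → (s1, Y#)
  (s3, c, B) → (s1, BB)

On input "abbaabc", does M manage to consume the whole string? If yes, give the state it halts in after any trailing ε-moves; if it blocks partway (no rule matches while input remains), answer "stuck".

(s0, abbaabc, #)
  read a, top #: go to s0, push # → (s0, bbaabc, #)
  read b, top #: go to s0, push BY# → (s0, baabc, BY#)
  read b, top B: go to s3, push YB → (s3, aabc, YBY#)
  read a, top Y: go to s0, push ε → (s0, abc, BY#)
No transition for (s0, a, top B); M blocks with input abc remaining.

stuck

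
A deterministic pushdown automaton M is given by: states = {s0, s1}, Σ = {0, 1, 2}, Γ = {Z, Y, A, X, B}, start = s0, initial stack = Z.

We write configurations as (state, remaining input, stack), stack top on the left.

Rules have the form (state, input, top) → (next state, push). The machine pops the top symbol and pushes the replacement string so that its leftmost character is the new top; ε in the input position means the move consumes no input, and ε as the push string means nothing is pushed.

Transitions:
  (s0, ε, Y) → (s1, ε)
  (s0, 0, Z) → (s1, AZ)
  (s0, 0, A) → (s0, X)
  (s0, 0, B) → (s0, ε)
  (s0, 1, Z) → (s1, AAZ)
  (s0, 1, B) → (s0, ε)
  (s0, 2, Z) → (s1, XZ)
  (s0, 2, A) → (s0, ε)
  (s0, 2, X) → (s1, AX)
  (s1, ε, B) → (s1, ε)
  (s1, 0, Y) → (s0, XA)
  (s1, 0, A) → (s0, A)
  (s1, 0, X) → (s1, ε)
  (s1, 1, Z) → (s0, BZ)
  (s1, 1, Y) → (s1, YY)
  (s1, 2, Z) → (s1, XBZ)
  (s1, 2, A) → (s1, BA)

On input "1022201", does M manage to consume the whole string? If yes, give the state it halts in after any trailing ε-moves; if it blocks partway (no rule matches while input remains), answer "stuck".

s0

(s0, 1022201, Z) ⊢ (s1, 022201, AAZ) ⊢ (s0, 22201, AAZ) ⊢ (s0, 2201, AZ) ⊢ (s0, 201, Z) ⊢ (s1, 01, XZ) ⊢ (s1, 1, Z) ⊢ (s0, ε, BZ)
All input consumed; M is in state s0.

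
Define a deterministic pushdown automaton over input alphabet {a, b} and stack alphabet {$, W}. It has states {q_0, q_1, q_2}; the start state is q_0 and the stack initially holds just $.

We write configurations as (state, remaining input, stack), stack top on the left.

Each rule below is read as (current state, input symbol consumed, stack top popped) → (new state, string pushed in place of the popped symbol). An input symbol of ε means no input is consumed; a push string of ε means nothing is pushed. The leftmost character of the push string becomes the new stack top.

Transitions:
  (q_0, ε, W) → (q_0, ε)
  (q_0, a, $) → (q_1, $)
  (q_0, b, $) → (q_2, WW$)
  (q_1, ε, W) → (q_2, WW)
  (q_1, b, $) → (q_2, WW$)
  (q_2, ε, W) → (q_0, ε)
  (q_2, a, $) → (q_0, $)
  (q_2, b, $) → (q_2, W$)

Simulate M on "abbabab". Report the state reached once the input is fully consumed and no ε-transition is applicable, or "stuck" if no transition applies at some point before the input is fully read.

q_0

(q_0, abbabab, $)
  read a, top $: go to q_1, push $ → (q_1, bbabab, $)
  read b, top $: go to q_2, push WW$ → (q_2, babab, WW$)
  ε-move, top W: go to q_0, push ε → (q_0, babab, W$)
  ε-move, top W: go to q_0, push ε → (q_0, babab, $)
  read b, top $: go to q_2, push WW$ → (q_2, abab, WW$)
  ε-move, top W: go to q_0, push ε → (q_0, abab, W$)
  ε-move, top W: go to q_0, push ε → (q_0, abab, $)
  read a, top $: go to q_1, push $ → (q_1, bab, $)
  read b, top $: go to q_2, push WW$ → (q_2, ab, WW$)
  ε-move, top W: go to q_0, push ε → (q_0, ab, W$)
  ε-move, top W: go to q_0, push ε → (q_0, ab, $)
  read a, top $: go to q_1, push $ → (q_1, b, $)
  read b, top $: go to q_2, push WW$ → (q_2, ε, WW$)
  ε-move, top W: go to q_0, push ε → (q_0, ε, W$)
  ε-move, top W: go to q_0, push ε → (q_0, ε, $)
All input consumed; M is in state q_0.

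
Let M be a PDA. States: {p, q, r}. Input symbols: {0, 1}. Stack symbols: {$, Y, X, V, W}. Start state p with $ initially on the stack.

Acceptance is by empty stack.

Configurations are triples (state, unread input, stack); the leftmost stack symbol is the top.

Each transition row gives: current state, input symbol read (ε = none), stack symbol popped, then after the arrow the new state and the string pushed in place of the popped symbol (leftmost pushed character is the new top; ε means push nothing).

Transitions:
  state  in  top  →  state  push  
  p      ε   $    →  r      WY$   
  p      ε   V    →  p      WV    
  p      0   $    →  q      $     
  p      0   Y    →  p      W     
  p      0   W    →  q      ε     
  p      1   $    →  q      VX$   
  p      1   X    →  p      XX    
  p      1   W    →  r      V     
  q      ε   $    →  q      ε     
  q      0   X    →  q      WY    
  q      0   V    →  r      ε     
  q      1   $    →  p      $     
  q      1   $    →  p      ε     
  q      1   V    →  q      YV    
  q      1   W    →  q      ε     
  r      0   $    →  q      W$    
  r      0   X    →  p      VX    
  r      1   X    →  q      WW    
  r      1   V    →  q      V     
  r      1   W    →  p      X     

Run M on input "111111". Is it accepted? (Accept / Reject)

No computation consumes all input and empties the stack.

Reject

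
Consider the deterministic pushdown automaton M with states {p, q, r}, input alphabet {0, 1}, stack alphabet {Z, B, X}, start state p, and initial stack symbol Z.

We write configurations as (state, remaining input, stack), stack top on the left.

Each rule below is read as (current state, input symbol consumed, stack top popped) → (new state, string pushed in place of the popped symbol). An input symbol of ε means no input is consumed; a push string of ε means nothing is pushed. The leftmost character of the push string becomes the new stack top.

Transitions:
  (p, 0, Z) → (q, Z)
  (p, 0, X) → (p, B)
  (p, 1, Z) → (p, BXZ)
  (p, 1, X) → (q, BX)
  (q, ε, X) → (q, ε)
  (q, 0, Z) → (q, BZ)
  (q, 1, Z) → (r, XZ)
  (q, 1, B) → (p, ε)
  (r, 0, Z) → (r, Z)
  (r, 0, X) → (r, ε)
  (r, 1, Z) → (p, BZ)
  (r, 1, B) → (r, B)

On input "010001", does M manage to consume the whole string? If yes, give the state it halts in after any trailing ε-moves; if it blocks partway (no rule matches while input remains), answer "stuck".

(p, 010001, Z) ⊢ (q, 10001, Z) ⊢ (r, 0001, XZ) ⊢ (r, 001, Z) ⊢ (r, 01, Z) ⊢ (r, 1, Z) ⊢ (p, ε, BZ)
All input consumed; M is in state p.

p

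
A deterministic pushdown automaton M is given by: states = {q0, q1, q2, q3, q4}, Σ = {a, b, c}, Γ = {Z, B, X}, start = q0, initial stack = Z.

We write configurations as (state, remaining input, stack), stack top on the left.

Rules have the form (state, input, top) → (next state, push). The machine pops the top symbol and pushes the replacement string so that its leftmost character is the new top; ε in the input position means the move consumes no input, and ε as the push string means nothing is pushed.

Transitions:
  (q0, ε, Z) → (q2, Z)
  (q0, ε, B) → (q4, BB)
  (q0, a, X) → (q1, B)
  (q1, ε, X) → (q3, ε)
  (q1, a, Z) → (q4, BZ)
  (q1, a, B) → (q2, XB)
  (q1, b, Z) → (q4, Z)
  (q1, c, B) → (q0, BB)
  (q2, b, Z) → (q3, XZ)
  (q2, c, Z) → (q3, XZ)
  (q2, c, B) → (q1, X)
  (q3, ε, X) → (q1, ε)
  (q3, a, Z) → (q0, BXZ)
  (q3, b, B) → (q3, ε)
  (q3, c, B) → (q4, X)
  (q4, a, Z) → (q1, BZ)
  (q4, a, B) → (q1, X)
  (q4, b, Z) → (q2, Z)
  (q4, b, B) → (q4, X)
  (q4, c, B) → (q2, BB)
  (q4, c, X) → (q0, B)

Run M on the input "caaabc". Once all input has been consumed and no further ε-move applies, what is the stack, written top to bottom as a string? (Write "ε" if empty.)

BBBXZ

(q0, caaabc, Z)
  ε-move, top Z: go to q2, push Z → (q2, caaabc, Z)
  read c, top Z: go to q3, push XZ → (q3, aaabc, XZ)
  ε-move, top X: go to q1, push ε → (q1, aaabc, Z)
  read a, top Z: go to q4, push BZ → (q4, aabc, BZ)
  read a, top B: go to q1, push X → (q1, abc, XZ)
  ε-move, top X: go to q3, push ε → (q3, abc, Z)
  read a, top Z: go to q0, push BXZ → (q0, bc, BXZ)
  ε-move, top B: go to q4, push BB → (q4, bc, BBXZ)
  read b, top B: go to q4, push X → (q4, c, XBXZ)
  read c, top X: go to q0, push B → (q0, ε, BBXZ)
  ε-move, top B: go to q4, push BB → (q4, ε, BBBXZ)
All input consumed in state q4 with stack BBBXZ.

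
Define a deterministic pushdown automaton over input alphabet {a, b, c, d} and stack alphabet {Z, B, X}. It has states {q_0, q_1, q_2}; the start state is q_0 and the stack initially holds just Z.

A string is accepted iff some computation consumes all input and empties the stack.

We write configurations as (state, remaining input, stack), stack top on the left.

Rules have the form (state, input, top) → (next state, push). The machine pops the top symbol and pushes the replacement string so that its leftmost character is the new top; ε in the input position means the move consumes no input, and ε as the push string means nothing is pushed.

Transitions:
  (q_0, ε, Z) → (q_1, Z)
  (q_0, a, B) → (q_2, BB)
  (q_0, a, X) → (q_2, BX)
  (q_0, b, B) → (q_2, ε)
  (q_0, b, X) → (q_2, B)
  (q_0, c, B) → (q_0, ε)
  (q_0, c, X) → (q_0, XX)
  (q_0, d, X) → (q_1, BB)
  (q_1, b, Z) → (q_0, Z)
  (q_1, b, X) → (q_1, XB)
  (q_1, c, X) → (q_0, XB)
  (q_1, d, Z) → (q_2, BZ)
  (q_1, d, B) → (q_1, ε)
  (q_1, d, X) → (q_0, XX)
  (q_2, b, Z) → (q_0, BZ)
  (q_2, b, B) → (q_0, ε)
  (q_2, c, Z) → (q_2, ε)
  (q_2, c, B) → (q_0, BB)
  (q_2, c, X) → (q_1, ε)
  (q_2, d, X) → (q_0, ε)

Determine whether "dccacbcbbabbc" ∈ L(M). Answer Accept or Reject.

(q_0, dccacbcbbabbc, Z)
  ε-move, top Z: go to q_1, push Z → (q_1, dccacbcbbabbc, Z)
  read d, top Z: go to q_2, push BZ → (q_2, ccacbcbbabbc, BZ)
  read c, top B: go to q_0, push BB → (q_0, cacbcbbabbc, BBZ)
  read c, top B: go to q_0, push ε → (q_0, acbcbbabbc, BZ)
  read a, top B: go to q_2, push BB → (q_2, cbcbbabbc, BBZ)
  read c, top B: go to q_0, push BB → (q_0, bcbbabbc, BBBZ)
  read b, top B: go to q_2, push ε → (q_2, cbbabbc, BBZ)
  read c, top B: go to q_0, push BB → (q_0, bbabbc, BBBZ)
  read b, top B: go to q_2, push ε → (q_2, babbc, BBZ)
  read b, top B: go to q_0, push ε → (q_0, abbc, BZ)
  read a, top B: go to q_2, push BB → (q_2, bbc, BBZ)
  read b, top B: go to q_0, push ε → (q_0, bc, BZ)
  read b, top B: go to q_2, push ε → (q_2, c, Z)
  read c, top Z: go to q_2, push ε → (q_2, ε, ε)
All input consumed and the stack is empty.

Accept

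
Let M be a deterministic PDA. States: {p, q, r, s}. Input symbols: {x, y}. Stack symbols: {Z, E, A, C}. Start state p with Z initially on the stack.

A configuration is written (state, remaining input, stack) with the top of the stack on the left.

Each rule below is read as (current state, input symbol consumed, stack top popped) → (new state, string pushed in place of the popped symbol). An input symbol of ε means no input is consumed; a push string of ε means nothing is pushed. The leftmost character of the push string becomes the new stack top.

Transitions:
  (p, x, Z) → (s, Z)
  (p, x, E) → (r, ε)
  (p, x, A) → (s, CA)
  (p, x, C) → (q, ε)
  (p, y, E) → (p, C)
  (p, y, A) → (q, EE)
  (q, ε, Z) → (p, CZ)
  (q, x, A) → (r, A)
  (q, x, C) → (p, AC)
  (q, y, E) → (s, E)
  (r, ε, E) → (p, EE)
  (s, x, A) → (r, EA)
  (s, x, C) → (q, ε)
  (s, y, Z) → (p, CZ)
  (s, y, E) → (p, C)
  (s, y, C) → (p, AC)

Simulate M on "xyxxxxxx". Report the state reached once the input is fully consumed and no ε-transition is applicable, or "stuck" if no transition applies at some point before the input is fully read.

(p, xyxxxxxx, Z) ⊢ (s, yxxxxxx, Z) ⊢ (p, xxxxxx, CZ) ⊢ (q, xxxxx, Z) ⊢ (p, xxxxx, CZ) ⊢ (q, xxxx, Z) ⊢ (p, xxxx, CZ) ⊢ (q, xxx, Z) ⊢ (p, xxx, CZ) ⊢ (q, xx, Z) ⊢ (p, xx, CZ) ⊢ (q, x, Z) ⊢ (p, x, CZ) ⊢ (q, ε, Z) ⊢ (p, ε, CZ)
All input consumed; M is in state p.

p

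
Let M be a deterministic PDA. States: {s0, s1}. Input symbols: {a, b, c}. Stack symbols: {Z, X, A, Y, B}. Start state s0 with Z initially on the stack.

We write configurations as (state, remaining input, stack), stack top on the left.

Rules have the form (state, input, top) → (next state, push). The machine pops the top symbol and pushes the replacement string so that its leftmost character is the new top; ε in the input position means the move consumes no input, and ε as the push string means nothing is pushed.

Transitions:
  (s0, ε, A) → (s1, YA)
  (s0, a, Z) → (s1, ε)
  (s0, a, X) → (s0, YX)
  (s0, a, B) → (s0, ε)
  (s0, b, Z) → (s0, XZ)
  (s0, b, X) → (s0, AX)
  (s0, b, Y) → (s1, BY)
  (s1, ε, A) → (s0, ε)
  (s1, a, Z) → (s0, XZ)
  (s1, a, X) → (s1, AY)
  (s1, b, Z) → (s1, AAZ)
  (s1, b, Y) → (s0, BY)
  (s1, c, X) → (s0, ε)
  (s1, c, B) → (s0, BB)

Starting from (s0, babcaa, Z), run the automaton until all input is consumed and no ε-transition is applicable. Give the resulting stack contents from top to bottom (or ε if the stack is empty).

(s0, babcaa, Z)
  read b, top Z: go to s0, push XZ → (s0, abcaa, XZ)
  read a, top X: go to s0, push YX → (s0, bcaa, YXZ)
  read b, top Y: go to s1, push BY → (s1, caa, BYXZ)
  read c, top B: go to s0, push BB → (s0, aa, BBYXZ)
  read a, top B: go to s0, push ε → (s0, a, BYXZ)
  read a, top B: go to s0, push ε → (s0, ε, YXZ)
All input consumed in state s0 with stack YXZ.

YXZ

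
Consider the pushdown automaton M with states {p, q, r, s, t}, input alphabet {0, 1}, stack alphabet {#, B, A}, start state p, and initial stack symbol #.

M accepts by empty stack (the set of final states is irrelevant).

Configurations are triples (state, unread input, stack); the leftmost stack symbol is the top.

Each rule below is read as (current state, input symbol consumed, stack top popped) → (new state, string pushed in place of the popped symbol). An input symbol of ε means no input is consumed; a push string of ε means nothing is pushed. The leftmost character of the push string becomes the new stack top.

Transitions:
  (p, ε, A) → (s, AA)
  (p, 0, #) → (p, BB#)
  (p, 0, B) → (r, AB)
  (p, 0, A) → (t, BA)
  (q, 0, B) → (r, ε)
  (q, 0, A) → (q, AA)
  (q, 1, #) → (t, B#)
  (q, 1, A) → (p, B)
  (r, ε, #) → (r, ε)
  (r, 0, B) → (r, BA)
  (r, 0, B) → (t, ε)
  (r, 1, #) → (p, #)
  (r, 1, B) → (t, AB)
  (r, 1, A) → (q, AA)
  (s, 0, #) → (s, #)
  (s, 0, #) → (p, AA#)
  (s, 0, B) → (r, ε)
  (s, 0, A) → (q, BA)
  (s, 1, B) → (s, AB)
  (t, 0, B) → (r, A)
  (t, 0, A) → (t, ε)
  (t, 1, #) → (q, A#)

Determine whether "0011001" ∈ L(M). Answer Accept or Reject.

Reject

No computation consumes all input and empties the stack.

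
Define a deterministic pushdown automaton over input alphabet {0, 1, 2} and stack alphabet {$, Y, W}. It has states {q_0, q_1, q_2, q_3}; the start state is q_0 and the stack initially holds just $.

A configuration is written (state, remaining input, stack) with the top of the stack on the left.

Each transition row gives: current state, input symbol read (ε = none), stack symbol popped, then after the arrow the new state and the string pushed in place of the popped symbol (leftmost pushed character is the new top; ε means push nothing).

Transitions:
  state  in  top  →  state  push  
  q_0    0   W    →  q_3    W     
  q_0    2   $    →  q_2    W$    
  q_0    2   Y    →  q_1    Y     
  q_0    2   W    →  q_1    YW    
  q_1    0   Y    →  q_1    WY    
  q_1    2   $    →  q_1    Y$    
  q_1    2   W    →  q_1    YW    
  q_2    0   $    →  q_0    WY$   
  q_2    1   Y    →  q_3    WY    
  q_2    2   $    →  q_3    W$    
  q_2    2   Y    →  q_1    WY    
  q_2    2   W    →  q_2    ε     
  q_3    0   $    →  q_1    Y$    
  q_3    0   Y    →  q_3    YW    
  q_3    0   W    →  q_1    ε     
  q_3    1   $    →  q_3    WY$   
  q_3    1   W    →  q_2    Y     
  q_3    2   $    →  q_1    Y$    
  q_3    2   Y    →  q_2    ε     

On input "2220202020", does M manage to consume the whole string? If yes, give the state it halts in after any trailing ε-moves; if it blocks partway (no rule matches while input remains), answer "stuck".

q_1

(q_0, 2220202020, $) ⊢ (q_2, 220202020, W$) ⊢ (q_2, 20202020, $) ⊢ (q_3, 0202020, W$) ⊢ (q_1, 202020, $) ⊢ (q_1, 02020, Y$) ⊢ (q_1, 2020, WY$) ⊢ (q_1, 020, YWY$) ⊢ (q_1, 20, WYWY$) ⊢ (q_1, 0, YWYWY$) ⊢ (q_1, ε, WYWYWY$)
All input consumed; M is in state q_1.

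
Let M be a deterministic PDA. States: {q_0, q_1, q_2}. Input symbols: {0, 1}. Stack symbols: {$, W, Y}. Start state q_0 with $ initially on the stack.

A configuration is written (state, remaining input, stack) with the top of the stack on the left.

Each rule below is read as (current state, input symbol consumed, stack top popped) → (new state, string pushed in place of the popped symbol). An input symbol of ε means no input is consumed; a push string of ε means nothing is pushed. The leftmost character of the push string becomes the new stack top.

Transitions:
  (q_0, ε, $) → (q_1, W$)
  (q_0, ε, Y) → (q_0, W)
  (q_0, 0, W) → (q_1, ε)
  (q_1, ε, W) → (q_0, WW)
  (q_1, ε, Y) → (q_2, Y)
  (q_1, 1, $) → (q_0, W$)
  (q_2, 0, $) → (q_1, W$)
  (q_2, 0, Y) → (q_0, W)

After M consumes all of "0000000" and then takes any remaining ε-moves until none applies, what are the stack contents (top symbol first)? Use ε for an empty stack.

WW$

(q_0, 0000000, $) ⊢ (q_1, 0000000, W$) ⊢ (q_0, 0000000, WW$) ⊢ (q_1, 000000, W$) ⊢ (q_0, 000000, WW$) ⊢ (q_1, 00000, W$) ⊢ (q_0, 00000, WW$) ⊢ (q_1, 0000, W$) ⊢ (q_0, 0000, WW$) ⊢ (q_1, 000, W$) ⊢ (q_0, 000, WW$) ⊢ (q_1, 00, W$) ⊢ (q_0, 00, WW$) ⊢ (q_1, 0, W$) ⊢ (q_0, 0, WW$) ⊢ (q_1, ε, W$) ⊢ (q_0, ε, WW$)
All input consumed in state q_0 with stack WW$.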